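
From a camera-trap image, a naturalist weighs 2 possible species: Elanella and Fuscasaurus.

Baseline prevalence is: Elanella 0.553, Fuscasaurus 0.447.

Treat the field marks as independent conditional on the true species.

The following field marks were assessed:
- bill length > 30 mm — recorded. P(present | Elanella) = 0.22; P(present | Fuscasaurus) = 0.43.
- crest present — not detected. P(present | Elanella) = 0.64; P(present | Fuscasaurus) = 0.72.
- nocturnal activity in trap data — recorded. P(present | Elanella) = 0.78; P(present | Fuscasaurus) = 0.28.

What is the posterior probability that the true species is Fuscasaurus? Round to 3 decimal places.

0.306

Multiply each prior by the joint likelihood of the field mark pattern (using 1 − P(present | H) for each absent field mark):
  Elanella: 0.553 × 0.22 × (1 − 0.64) × 0.78 = 0.034162
  Fuscasaurus: 0.447 × 0.43 × (1 − 0.72) × 0.28 = 0.015069
The unnormalized weights sum to 0.049231.
P(Fuscasaurus | evidence) = 0.015069 / 0.049231 ≈ 0.306.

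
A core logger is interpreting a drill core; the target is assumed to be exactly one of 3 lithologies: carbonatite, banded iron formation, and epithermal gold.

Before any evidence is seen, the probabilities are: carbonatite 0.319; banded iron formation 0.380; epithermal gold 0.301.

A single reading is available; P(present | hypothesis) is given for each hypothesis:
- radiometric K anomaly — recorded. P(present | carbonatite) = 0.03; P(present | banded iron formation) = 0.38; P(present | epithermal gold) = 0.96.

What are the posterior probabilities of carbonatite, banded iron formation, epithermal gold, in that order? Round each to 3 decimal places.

0.022, 0.326, 0.652

Multiply each prior by the likelihood of the reading:
  carbonatite: 0.319 × 0.03 = 0.00957
  banded iron formation: 0.380 × 0.38 = 0.1444
  epithermal gold: 0.301 × 0.96 = 0.28896
The unnormalized weights sum to 0.44293.
P(carbonatite | evidence) = 0.00957 / 0.44293 ≈ 0.022
P(banded iron formation | evidence) = 0.1444 / 0.44293 ≈ 0.326
P(epithermal gold | evidence) = 0.28896 / 0.44293 ≈ 0.652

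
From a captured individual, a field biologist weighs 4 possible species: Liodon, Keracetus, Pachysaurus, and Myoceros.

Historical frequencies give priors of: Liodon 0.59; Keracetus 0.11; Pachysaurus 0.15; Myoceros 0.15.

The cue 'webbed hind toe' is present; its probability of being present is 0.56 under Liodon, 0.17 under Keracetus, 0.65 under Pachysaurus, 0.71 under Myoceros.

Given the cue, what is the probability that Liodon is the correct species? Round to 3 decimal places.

0.597

By Bayes' rule, the unnormalized weight for each hypothesis is prior × likelihood:
  Liodon: 0.59 × 0.56 = 0.3304
  Keracetus: 0.11 × 0.17 = 0.0187
  Pachysaurus: 0.15 × 0.65 = 0.0975
  Myoceros: 0.15 × 0.71 = 0.1065
Normalizing constant Z = 0.3304 + 0.0187 + 0.0975 + 0.1065 = 0.5531.
P(Liodon | evidence) = 0.3304 / 0.5531 ≈ 0.597.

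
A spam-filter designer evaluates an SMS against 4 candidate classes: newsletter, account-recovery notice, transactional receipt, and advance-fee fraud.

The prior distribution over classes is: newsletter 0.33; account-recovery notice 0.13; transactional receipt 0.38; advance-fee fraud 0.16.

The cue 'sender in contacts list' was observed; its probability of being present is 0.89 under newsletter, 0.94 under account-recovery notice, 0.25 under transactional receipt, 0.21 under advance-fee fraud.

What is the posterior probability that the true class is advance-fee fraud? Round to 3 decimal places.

0.062

Multiply each prior by the likelihood of the cue:
  newsletter: 0.33 × 0.89 = 0.2937
  account-recovery notice: 0.13 × 0.94 = 0.1222
  transactional receipt: 0.38 × 0.25 = 0.095
  advance-fee fraud: 0.16 × 0.21 = 0.0336
The unnormalized weights sum to 0.5445.
P(advance-fee fraud | evidence) = 0.0336 / 0.5445 ≈ 0.062.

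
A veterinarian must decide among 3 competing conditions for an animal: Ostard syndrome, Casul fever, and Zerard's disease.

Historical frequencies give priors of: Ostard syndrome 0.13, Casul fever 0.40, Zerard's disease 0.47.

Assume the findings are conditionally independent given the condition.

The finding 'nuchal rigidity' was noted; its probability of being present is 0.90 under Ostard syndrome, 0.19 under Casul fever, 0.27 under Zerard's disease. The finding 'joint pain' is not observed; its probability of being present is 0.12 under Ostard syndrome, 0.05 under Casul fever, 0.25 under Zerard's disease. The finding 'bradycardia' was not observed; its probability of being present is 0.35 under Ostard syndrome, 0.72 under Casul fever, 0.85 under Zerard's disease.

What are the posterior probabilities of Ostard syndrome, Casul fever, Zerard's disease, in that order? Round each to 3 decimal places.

By Bayes' rule with conditional independence, the unnormalized weight for each hypothesis is prior × ∏ likelihoods (using 1 − P(present | H) for each absent finding):
  Ostard syndrome: 0.13 × 0.90 × (1 − 0.12) × (1 − 0.35) = 0.066924
  Casul fever: 0.40 × 0.19 × (1 − 0.05) × (1 − 0.72) = 0.020216
  Zerard's disease: 0.47 × 0.27 × (1 − 0.25) × (1 − 0.85) = 0.014276
The unnormalized weights sum to 0.10142.
P(Ostard syndrome | evidence) = 0.066924 / 0.10142 ≈ 0.660
P(Casul fever | evidence) = 0.020216 / 0.10142 ≈ 0.199
P(Zerard's disease | evidence) = 0.014276 / 0.10142 ≈ 0.141

0.660, 0.199, 0.141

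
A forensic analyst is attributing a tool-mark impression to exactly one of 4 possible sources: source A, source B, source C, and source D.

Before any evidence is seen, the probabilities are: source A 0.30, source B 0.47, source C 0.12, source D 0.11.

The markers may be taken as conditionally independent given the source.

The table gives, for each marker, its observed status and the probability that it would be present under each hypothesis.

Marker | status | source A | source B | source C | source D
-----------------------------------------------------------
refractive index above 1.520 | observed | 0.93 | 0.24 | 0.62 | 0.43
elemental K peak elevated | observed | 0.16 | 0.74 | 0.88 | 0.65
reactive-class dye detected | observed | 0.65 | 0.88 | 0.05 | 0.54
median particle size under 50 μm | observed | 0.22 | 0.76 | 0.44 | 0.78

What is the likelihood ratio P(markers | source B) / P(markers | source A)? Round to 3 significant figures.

5.58

The Bayes factor is the ratio of the joint likelihoods of the marker pattern under the two hypotheses.
  source B: 0.24 × 0.74 × 0.88 × 0.76 = 0.11878
  source A: 0.93 × 0.16 × 0.65 × 0.22 = 0.021278
Bayes factor = 0.11878 / 0.021278 ≈ 5.58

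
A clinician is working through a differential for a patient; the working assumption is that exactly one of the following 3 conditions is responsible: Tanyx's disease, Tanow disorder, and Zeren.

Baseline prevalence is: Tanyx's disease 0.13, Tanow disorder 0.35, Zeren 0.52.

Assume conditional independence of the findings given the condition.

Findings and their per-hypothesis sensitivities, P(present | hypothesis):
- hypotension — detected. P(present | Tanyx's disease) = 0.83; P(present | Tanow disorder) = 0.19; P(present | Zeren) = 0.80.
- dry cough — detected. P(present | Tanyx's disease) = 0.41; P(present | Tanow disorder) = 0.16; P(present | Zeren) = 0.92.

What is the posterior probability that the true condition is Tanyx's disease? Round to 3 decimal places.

By Bayes' rule with conditional independence, the unnormalized weight for each hypothesis is prior × ∏ likelihoods:
  Tanyx's disease: 0.13 × 0.83 × 0.41 = 0.044239
  Tanow disorder: 0.35 × 0.19 × 0.16 = 0.01064
  Zeren: 0.52 × 0.80 × 0.92 = 0.38272
Marginal likelihood of the evidence = 0.4376.
P(Tanyx's disease | evidence) = 0.044239 / 0.4376 ≈ 0.101.

0.101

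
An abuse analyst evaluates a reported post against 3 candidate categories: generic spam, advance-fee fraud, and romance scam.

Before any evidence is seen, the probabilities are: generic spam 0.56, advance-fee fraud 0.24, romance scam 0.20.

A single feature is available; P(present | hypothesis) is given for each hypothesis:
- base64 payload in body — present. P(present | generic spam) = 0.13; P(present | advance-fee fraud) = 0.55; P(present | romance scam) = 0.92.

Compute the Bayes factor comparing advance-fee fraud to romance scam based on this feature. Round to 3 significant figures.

The Bayes factor is the ratio of the two likelihoods.
  advance-fee fraud: 0.55
  romance scam: 0.92
Bayes factor = 0.55 / 0.92 ≈ 0.598

0.598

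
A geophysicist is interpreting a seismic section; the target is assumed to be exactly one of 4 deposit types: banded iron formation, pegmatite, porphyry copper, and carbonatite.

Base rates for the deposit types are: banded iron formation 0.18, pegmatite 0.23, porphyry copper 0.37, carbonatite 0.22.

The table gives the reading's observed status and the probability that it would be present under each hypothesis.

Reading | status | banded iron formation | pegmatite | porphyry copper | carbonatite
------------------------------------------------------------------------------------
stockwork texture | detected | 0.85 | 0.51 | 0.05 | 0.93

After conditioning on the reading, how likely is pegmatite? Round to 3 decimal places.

0.238

For each hypothesis, the unnormalized posterior weight is prior × likelihood:
  banded iron formation: 0.18 × 0.85 = 0.153
  pegmatite: 0.23 × 0.51 = 0.1173
  porphyry copper: 0.37 × 0.05 = 0.0185
  carbonatite: 0.22 × 0.93 = 0.2046
The unnormalized weights sum to 0.4934.
P(pegmatite | evidence) = 0.1173 / 0.4934 ≈ 0.238.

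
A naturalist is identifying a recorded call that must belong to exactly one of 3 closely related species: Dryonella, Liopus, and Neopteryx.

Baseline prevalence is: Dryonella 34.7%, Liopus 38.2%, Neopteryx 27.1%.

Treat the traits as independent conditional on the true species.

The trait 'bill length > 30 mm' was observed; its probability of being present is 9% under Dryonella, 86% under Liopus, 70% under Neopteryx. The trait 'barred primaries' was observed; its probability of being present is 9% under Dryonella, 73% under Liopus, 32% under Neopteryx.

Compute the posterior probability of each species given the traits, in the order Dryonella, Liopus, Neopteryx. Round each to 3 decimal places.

0.009, 0.791, 0.200

By Bayes' rule with conditional independence, the unnormalized weight for each hypothesis is prior × ∏ likelihoods:
  Dryonella: 0.347 × 0.09 × 0.09 = 0.0028107
  Liopus: 0.382 × 0.86 × 0.73 = 0.23982
  Neopteryx: 0.271 × 0.70 × 0.32 = 0.060704
Normalizing constant Z = 0.0028107 + 0.23982 + 0.060704 = 0.30333.
P(Dryonella | evidence) = 0.0028107 / 0.30333 ≈ 0.009
P(Liopus | evidence) = 0.23982 / 0.30333 ≈ 0.791
P(Neopteryx | evidence) = 0.060704 / 0.30333 ≈ 0.200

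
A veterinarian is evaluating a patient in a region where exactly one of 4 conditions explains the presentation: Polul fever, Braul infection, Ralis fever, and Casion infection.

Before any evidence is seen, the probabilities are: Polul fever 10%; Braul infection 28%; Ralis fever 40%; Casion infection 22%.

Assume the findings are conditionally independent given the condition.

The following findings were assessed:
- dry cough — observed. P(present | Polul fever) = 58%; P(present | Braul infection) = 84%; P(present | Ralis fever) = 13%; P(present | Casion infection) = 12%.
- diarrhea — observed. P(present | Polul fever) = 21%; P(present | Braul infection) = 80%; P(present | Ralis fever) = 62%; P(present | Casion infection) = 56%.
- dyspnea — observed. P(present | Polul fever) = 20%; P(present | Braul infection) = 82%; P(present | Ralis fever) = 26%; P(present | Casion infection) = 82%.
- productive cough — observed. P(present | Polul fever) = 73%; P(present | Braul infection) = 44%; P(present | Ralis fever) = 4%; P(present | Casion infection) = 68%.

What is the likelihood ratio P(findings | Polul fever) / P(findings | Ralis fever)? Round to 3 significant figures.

21.2

Take the product of per-finding likelihoods under each hypothesis, then divide.
  Polul fever: 0.58 × 0.21 × 0.20 × 0.73 = 0.017783
  Ralis fever: 0.13 × 0.62 × 0.26 × 0.04 = 0.00083824
Bayes factor = 0.017783 / 0.00083824 ≈ 21.2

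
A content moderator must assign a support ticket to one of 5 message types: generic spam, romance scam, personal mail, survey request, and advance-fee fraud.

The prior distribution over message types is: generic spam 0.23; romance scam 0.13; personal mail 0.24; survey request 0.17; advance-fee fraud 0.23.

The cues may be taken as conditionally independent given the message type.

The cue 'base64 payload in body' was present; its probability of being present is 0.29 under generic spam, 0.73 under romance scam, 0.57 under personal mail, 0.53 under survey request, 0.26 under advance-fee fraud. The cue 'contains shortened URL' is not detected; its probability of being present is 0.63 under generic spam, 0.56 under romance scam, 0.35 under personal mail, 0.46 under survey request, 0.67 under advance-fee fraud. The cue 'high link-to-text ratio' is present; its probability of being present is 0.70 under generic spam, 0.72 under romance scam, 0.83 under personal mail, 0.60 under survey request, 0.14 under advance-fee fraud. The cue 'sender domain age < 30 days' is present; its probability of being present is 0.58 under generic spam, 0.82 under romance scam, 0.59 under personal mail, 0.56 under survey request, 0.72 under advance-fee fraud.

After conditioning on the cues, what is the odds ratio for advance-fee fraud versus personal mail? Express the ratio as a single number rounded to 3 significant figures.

Posterior odds equal prior odds times the likelihood ratio; only the two competing hypotheses matter (using 1 − P(present | H) for each absent cue).
  advance-fee fraud: 0.23 × 0.26 × (1 − 0.67) × 0.14 × 0.72 = 0.0019892
  personal mail: 0.24 × 0.57 × (1 − 0.35) × 0.83 × 0.59 = 0.043544
Posterior odds = 0.0019892 / 0.043544 ≈ 0.0457.

0.0457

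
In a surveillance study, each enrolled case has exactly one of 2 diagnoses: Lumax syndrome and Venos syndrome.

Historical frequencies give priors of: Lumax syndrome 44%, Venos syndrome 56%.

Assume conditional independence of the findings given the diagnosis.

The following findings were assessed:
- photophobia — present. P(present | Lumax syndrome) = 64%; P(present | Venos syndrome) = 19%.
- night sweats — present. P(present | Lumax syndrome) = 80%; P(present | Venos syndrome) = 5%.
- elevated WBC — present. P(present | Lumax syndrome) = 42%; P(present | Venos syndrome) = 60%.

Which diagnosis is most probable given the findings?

Lumax syndrome

Multiply each prior by the joint likelihood of the evidence pattern:
  Lumax syndrome: 0.44 × 0.64 × 0.80 × 0.42 = 0.094618
  Venos syndrome: 0.56 × 0.19 × 0.05 × 0.60 = 0.003192
Normalizing constant Z = 0.094618 + 0.003192 = 0.09781.
P(Lumax syndrome | evidence) ≈ 0.094618 / 0.09781 ≈ 0.967
P(Venos syndrome | evidence) ≈ 0.003192 / 0.09781 ≈ 0.033
The largest is 0.967, so Lumax syndrome is most probable.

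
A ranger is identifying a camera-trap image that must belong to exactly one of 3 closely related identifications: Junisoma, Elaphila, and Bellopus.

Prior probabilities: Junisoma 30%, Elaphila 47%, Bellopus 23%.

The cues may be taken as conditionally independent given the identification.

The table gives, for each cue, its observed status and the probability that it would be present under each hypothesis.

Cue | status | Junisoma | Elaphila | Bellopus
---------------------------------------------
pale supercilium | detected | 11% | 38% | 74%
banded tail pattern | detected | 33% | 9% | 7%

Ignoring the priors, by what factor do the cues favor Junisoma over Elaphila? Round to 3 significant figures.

Take the product of per-cue likelihoods under each hypothesis, then divide.
  Junisoma: 0.11 × 0.33 = 0.0363
  Elaphila: 0.38 × 0.09 = 0.0342
Bayes factor = 0.0363 / 0.0342 ≈ 1.06

1.06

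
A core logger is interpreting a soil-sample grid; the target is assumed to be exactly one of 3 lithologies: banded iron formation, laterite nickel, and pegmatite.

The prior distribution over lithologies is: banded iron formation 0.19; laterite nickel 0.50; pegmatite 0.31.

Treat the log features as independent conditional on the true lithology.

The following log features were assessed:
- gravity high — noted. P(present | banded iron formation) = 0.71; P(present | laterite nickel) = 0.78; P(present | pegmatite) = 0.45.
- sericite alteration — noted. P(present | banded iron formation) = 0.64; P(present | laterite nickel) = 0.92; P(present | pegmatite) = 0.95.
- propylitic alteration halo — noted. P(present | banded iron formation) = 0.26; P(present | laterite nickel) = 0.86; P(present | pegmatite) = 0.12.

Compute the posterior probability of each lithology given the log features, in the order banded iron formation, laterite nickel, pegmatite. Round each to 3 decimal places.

0.065, 0.889, 0.046

Multiply each prior by the joint likelihood of the log feature pattern:
  banded iron formation: 0.19 × 0.71 × 0.64 × 0.26 = 0.022447
  laterite nickel: 0.50 × 0.78 × 0.92 × 0.86 = 0.30857
  pegmatite: 0.31 × 0.45 × 0.95 × 0.12 = 0.015903
Marginal likelihood of the evidence = 0.34692.
P(banded iron formation | evidence) = 0.022447 / 0.34692 ≈ 0.065
P(laterite nickel | evidence) = 0.30857 / 0.34692 ≈ 0.889
P(pegmatite | evidence) = 0.015903 / 0.34692 ≈ 0.046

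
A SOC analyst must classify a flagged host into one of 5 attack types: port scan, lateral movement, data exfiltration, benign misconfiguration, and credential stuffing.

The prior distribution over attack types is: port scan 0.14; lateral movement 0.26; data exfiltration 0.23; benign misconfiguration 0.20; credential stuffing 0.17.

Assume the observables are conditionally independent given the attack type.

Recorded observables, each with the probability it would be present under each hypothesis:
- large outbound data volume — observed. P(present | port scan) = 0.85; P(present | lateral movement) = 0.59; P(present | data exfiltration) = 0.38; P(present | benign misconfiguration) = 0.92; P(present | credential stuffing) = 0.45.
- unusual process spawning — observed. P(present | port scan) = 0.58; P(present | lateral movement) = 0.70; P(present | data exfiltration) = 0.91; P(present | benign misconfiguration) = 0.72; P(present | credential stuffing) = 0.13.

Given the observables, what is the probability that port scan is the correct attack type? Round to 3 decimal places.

By Bayes' rule with conditional independence, the unnormalized weight for each hypothesis is prior × ∏ likelihoods:
  port scan: 0.14 × 0.85 × 0.58 = 0.06902
  lateral movement: 0.26 × 0.59 × 0.70 = 0.10738
  data exfiltration: 0.23 × 0.38 × 0.91 = 0.079534
  benign misconfiguration: 0.20 × 0.92 × 0.72 = 0.13248
  credential stuffing: 0.17 × 0.45 × 0.13 = 0.009945
Normalizing constant Z = 0.06902 + 0.10738 + 0.079534 + 0.13248 + 0.009945 = 0.39836.
P(port scan | evidence) = 0.06902 / 0.39836 ≈ 0.173.

0.173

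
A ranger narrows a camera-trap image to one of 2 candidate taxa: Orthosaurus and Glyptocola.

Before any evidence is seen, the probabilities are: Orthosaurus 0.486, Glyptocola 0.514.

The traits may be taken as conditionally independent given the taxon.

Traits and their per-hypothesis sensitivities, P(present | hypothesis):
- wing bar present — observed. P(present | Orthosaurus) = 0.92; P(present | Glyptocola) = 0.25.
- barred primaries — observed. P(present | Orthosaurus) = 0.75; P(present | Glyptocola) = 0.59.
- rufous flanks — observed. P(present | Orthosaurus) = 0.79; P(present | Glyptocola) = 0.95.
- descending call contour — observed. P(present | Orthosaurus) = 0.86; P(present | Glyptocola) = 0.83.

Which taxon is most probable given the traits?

By Bayes' rule with conditional independence, the unnormalized weight for each hypothesis is prior × ∏ likelihoods:
  Orthosaurus: 0.486 × 0.92 × 0.75 × 0.79 × 0.86 = 0.22783
  Glyptocola: 0.514 × 0.25 × 0.59 × 0.95 × 0.83 = 0.05978
The unnormalized weights sum to 0.28761.
P(Orthosaurus | evidence) ≈ 0.22783 / 0.28761 ≈ 0.792
P(Glyptocola | evidence) ≈ 0.05978 / 0.28761 ≈ 0.208
The largest is 0.792, so Orthosaurus is most probable.

Orthosaurus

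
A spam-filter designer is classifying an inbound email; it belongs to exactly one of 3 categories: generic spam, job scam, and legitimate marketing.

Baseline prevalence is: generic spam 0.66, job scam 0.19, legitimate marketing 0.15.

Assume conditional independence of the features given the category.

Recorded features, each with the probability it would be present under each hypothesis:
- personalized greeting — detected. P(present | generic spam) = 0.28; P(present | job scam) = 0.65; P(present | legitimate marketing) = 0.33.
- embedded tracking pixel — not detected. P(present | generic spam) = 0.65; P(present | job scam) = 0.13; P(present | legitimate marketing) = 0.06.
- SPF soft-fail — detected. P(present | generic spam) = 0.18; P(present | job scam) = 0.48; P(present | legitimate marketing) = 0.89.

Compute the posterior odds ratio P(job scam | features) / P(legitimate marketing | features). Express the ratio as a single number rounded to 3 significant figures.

Unnormalized posterior weight (prior times the feature likelihoods) for each of the two hypotheses (using 1 − P(present | H) for each absent feature):
  job scam: 0.19 × 0.65 × (1 − 0.13) × 0.48 = 0.051574
  legitimate marketing: 0.15 × 0.33 × (1 − 0.06) × 0.89 = 0.041412
Odds(job scam : legitimate marketing) = 0.051574 / 0.041412 ≈ 1.25.

1.25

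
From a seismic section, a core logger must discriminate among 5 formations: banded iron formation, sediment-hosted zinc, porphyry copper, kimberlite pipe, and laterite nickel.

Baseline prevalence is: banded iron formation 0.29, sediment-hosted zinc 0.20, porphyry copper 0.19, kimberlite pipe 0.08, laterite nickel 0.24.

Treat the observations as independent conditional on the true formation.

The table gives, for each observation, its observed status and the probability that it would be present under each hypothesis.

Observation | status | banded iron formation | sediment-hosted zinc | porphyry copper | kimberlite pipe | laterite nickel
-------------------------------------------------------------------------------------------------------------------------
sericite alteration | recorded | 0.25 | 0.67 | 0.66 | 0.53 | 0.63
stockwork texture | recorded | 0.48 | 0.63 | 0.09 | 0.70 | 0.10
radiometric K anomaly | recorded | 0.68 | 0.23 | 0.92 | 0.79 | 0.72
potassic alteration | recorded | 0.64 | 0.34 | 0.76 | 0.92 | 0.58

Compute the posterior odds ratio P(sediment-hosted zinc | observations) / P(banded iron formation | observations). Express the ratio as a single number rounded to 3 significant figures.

0.436

Posterior odds equal prior odds times the likelihood ratio; only the two competing hypotheses matter.
  sediment-hosted zinc: 0.20 × 0.67 × 0.63 × 0.23 × 0.34 = 0.0066016
  banded iron formation: 0.29 × 0.25 × 0.48 × 0.68 × 0.64 = 0.015145
Posterior odds = 0.0066016 / 0.015145 ≈ 0.436.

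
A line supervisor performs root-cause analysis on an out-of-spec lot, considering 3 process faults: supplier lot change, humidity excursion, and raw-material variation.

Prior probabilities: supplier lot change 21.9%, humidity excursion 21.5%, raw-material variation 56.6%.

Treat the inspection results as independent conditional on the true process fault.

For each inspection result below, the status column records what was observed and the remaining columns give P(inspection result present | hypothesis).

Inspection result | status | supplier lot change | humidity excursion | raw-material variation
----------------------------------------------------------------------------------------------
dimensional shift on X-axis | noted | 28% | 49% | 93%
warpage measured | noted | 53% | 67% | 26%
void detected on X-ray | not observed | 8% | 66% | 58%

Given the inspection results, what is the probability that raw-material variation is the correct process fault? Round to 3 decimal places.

By Bayes' rule with conditional independence, the unnormalized weight for each hypothesis is prior × ∏ likelihoods (using 1 − P(present | H) for each absent inspection result):
  supplier lot change: 0.219 × 0.28 × 0.53 × (1 − 0.08) = 0.0299
  humidity excursion: 0.215 × 0.49 × 0.67 × (1 − 0.66) = 0.023999
  raw-material variation: 0.566 × 0.93 × 0.26 × (1 − 0.58) = 0.057481
Normalizing constant Z = 0.0299 + 0.023999 + 0.057481 = 0.11138.
P(raw-material variation | evidence) = 0.057481 / 0.11138 ≈ 0.516.

0.516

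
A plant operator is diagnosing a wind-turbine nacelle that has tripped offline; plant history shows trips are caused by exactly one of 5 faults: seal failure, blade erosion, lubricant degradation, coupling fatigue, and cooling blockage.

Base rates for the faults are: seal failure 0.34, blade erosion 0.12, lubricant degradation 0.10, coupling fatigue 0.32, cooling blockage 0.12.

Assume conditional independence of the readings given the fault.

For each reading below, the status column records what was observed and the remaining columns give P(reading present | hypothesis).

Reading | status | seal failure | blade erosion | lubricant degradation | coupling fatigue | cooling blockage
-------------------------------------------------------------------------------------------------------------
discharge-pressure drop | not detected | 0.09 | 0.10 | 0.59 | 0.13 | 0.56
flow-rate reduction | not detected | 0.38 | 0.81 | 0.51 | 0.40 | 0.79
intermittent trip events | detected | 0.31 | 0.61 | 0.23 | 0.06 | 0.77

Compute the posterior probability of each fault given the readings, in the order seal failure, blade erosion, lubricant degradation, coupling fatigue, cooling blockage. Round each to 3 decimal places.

Multiply each prior by the joint likelihood of the reading pattern (using 1 − P(present | H) for each absent reading):
  seal failure: 0.34 × (1 − 0.09) × (1 − 0.38) × 0.31 = 0.059467
  blade erosion: 0.12 × (1 − 0.10) × (1 − 0.81) × 0.61 = 0.012517
  lubricant degradation: 0.10 × (1 − 0.59) × (1 − 0.51) × 0.23 = 0.0046207
  coupling fatigue: 0.32 × (1 − 0.13) × (1 − 0.40) × 0.06 = 0.010022
  cooling blockage: 0.12 × (1 − 0.56) × (1 − 0.79) × 0.77 = 0.0085378
The unnormalized weights sum to 0.095165.
P(seal failure | evidence) = 0.059467 / 0.095165 ≈ 0.625
P(blade erosion | evidence) = 0.012517 / 0.095165 ≈ 0.132
P(lubricant degradation | evidence) = 0.0046207 / 0.095165 ≈ 0.049
P(coupling fatigue | evidence) = 0.010022 / 0.095165 ≈ 0.105
P(cooling blockage | evidence) = 0.0085378 / 0.095165 ≈ 0.090

0.625, 0.132, 0.049, 0.105, 0.090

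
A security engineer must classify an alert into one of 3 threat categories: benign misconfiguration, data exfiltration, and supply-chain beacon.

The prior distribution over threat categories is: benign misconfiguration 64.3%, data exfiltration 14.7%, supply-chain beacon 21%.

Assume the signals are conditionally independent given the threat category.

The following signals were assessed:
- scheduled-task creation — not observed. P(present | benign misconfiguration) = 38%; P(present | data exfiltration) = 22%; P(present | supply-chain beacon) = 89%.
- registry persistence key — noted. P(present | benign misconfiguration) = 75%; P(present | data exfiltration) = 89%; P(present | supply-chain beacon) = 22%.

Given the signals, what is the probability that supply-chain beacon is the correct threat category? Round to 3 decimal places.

For each hypothesis, the unnormalized posterior weight is prior × product of the signal likelihoods (using 1 − P(present | H) for each absent signal):
  benign misconfiguration: 0.643 × (1 − 0.38) × 0.75 = 0.299
  data exfiltration: 0.147 × (1 − 0.22) × 0.89 = 0.10205
  supply-chain beacon: 0.210 × (1 − 0.89) × 0.22 = 0.005082
Normalizing constant Z = 0.299 + 0.10205 + 0.005082 = 0.40612.
P(supply-chain beacon | evidence) = 0.005082 / 0.40612 ≈ 0.013.

0.013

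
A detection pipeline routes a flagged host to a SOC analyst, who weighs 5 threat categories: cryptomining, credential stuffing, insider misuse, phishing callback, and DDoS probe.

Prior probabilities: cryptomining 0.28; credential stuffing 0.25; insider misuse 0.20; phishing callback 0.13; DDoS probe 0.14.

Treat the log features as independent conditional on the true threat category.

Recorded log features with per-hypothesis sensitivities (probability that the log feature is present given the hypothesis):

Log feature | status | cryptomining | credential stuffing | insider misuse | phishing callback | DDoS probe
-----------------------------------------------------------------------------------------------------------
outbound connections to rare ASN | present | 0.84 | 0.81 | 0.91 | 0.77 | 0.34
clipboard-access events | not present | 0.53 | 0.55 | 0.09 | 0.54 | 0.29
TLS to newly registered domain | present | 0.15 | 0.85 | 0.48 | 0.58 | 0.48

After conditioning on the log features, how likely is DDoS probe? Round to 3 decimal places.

0.075

Multiply each prior by the joint likelihood of the log feature pattern (using 1 − P(present | H) for each absent log feature):
  cryptomining: 0.28 × 0.84 × (1 − 0.53) × 0.15 = 0.016582
  credential stuffing: 0.25 × 0.81 × (1 − 0.55) × 0.85 = 0.077456
  insider misuse: 0.20 × 0.91 × (1 − 0.09) × 0.48 = 0.079498
  phishing callback: 0.13 × 0.77 × (1 − 0.54) × 0.58 = 0.026707
  DDoS probe: 0.14 × 0.34 × (1 − 0.29) × 0.48 = 0.016222
The unnormalized weights sum to 0.21646.
P(DDoS probe | evidence) = 0.016222 / 0.21646 ≈ 0.075.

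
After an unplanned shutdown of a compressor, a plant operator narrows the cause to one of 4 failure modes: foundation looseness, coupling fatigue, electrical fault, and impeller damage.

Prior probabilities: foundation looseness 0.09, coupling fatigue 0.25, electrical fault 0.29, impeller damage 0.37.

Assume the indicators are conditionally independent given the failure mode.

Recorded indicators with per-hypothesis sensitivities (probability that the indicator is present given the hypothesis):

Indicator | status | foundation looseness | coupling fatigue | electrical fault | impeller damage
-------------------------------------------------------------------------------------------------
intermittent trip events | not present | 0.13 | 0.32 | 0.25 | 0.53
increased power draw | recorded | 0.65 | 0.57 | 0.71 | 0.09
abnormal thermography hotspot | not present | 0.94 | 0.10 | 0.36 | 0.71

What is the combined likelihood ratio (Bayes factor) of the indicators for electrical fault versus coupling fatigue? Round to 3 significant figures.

0.977

The Bayes factor is the ratio of the joint likelihoods of the indicator pattern under the two hypotheses (using 1 − P(present | H) for each absent indicator).
  electrical fault: (1 − 0.25) × 0.71 × (1 − 0.36) = 0.3408
  coupling fatigue: (1 − 0.32) × 0.57 × (1 − 0.10) = 0.34884
Bayes factor = 0.3408 / 0.34884 ≈ 0.977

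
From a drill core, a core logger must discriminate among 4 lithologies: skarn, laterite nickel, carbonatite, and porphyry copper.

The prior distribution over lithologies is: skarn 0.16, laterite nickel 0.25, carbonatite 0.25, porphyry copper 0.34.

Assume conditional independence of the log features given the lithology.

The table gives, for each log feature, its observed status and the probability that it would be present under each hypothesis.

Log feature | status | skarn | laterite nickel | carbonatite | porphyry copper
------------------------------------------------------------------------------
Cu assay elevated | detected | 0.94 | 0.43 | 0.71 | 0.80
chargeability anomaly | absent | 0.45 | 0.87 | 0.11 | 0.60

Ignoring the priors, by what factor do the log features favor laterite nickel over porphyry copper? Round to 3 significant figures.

Take the product of per-log feature likelihoods under each hypothesis (using 1 − P(present | H) for each absent log feature), then divide.
  laterite nickel: 0.43 × (1 − 0.87) = 0.0559
  porphyry copper: 0.80 × (1 − 0.60) = 0.32
Bayes factor = 0.0559 / 0.32 ≈ 0.175

0.175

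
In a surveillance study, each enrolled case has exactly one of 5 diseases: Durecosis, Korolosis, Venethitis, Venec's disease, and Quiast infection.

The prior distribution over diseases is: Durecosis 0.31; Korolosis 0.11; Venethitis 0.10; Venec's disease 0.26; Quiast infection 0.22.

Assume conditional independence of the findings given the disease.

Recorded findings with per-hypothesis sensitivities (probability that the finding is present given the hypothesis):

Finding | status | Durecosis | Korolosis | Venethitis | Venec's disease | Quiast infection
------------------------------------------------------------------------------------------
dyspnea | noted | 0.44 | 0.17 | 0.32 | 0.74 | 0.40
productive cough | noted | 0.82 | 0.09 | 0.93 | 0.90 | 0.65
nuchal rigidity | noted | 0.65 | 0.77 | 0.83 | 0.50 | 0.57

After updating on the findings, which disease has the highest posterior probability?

Venec's disease

By Bayes' rule with conditional independence, the unnormalized weight for each hypothesis is prior × ∏ likelihoods:
  Durecosis: 0.31 × 0.44 × 0.82 × 0.65 = 0.072701
  Korolosis: 0.11 × 0.17 × 0.09 × 0.77 = 0.0012959
  Venethitis: 0.10 × 0.32 × 0.93 × 0.83 = 0.024701
  Venec's disease: 0.26 × 0.74 × 0.90 × 0.50 = 0.08658
  Quiast infection: 0.22 × 0.40 × 0.65 × 0.57 = 0.032604
Normalizing constant Z = 0.072701 + 0.0012959 + 0.024701 + 0.08658 + 0.032604 = 0.21788.
P(Durecosis | evidence) ≈ 0.072701 / 0.21788 ≈ 0.334
P(Korolosis | evidence) ≈ 0.0012959 / 0.21788 ≈ 0.006
P(Venethitis | evidence) ≈ 0.024701 / 0.21788 ≈ 0.113
P(Venec's disease | evidence) ≈ 0.08658 / 0.21788 ≈ 0.397
P(Quiast infection | evidence) ≈ 0.032604 / 0.21788 ≈ 0.150
The largest is 0.397, so Venec's disease is most probable.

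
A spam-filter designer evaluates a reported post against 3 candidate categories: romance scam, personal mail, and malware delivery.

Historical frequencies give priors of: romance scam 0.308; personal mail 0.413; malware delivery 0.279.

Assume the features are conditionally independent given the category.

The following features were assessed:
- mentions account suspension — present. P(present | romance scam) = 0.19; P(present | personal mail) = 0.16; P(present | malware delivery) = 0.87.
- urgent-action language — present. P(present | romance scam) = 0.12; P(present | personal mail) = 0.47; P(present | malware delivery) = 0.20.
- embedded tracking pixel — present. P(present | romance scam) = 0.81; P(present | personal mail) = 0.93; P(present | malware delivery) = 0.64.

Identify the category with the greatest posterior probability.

Multiply each prior by the joint likelihood of the feature pattern:
  romance scam: 0.308 × 0.19 × 0.12 × 0.81 = 0.0056881
  personal mail: 0.413 × 0.16 × 0.47 × 0.93 = 0.028884
  malware delivery: 0.279 × 0.87 × 0.20 × 0.64 = 0.031069
Marginal likelihood of the evidence = 0.065641.
P(romance scam | evidence) ≈ 0.0056881 / 0.065641 ≈ 0.087
P(personal mail | evidence) ≈ 0.028884 / 0.065641 ≈ 0.440
P(malware delivery | evidence) ≈ 0.031069 / 0.065641 ≈ 0.473
The largest is 0.473, so malware delivery is most probable.

malware delivery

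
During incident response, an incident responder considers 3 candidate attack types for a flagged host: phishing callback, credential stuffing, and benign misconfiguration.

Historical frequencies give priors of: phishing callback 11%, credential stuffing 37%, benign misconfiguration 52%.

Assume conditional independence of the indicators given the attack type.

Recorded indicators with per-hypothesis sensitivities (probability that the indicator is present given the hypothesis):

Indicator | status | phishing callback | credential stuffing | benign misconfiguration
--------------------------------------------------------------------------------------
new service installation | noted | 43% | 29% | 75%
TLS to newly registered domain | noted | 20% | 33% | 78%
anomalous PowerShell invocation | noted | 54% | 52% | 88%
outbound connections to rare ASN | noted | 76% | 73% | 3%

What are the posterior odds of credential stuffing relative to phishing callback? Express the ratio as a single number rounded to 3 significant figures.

3.46

The normalizing constant cancels in an odds ratio, so compute prior × likelihood for the two hypotheses only:
  credential stuffing: 0.37 × 0.29 × 0.33 × 0.52 × 0.73 = 0.013441
  phishing callback: 0.11 × 0.43 × 0.20 × 0.54 × 0.76 = 0.0038824
Odds(credential stuffing : phishing callback) = 0.013441 / 0.0038824 ≈ 3.46.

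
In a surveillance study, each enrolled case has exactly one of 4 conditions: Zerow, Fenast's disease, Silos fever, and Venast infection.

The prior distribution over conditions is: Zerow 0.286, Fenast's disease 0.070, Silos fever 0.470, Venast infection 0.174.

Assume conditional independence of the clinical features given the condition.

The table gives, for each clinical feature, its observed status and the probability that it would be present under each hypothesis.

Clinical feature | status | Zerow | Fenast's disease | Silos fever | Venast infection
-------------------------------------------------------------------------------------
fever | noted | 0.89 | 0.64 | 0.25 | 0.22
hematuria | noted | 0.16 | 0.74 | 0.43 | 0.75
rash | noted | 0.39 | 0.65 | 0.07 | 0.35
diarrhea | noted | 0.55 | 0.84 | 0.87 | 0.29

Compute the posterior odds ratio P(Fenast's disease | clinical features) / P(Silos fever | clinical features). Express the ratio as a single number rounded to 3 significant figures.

The normalizing constant cancels in an odds ratio, so compute prior × likelihood for the two hypotheses only:
  Fenast's disease: 0.070 × 0.64 × 0.74 × 0.65 × 0.84 = 0.018101
  Silos fever: 0.470 × 0.25 × 0.43 × 0.07 × 0.87 = 0.003077
Posterior odds = 0.018101 / 0.003077 ≈ 5.88.

5.88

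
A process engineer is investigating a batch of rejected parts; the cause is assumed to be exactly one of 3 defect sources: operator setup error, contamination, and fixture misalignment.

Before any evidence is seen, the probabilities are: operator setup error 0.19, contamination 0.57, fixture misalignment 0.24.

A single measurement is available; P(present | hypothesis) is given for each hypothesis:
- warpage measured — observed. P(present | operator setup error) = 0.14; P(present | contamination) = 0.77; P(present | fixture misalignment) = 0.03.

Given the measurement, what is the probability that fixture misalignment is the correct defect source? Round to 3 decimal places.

For each hypothesis, the unnormalized posterior weight is prior × likelihood:
  operator setup error: 0.19 × 0.14 = 0.0266
  contamination: 0.57 × 0.77 = 0.4389
  fixture misalignment: 0.24 × 0.03 = 0.0072
Marginal likelihood of the evidence = 0.4727.
P(fixture misalignment | evidence) = 0.0072 / 0.4727 ≈ 0.015.

0.015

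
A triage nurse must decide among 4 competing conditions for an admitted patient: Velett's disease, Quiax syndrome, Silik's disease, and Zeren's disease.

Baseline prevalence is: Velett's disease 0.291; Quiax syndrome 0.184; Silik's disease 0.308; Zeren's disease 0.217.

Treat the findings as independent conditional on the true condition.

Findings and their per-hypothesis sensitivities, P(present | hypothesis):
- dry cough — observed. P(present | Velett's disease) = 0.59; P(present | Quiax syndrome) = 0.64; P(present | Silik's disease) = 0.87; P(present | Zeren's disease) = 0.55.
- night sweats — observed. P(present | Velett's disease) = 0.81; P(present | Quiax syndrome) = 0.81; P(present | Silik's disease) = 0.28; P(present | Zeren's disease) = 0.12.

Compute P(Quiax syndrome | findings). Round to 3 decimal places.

0.295

By Bayes' rule with conditional independence, the unnormalized weight for each hypothesis is prior × ∏ likelihoods:
  Velett's disease: 0.291 × 0.59 × 0.81 = 0.13907
  Quiax syndrome: 0.184 × 0.64 × 0.81 = 0.095386
  Silik's disease: 0.308 × 0.87 × 0.28 = 0.075029
  Zeren's disease: 0.217 × 0.55 × 0.12 = 0.014322
The unnormalized weights sum to 0.32381.
P(Quiax syndrome | evidence) = 0.095386 / 0.32381 ≈ 0.295.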